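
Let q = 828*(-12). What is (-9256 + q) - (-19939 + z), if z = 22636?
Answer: -21889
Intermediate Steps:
q = -9936
(-9256 + q) - (-19939 + z) = (-9256 - 9936) - (-19939 + 22636) = -19192 - 1*2697 = -19192 - 2697 = -21889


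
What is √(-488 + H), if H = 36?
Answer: 2*I*√113 ≈ 21.26*I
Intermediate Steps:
√(-488 + H) = √(-488 + 36) = √(-452) = 2*I*√113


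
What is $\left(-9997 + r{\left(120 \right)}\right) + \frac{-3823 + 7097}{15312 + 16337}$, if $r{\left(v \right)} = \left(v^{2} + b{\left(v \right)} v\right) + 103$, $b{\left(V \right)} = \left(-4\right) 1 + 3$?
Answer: $\frac{138815788}{31649} \approx 4386.1$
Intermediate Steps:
$b{\left(V \right)} = -1$ ($b{\left(V \right)} = -4 + 3 = -1$)
$r{\left(v \right)} = 103 + v^{2} - v$ ($r{\left(v \right)} = \left(v^{2} - v\right) + 103 = 103 + v^{2} - v$)
$\left(-9997 + r{\left(120 \right)}\right) + \frac{-3823 + 7097}{15312 + 16337} = \left(-9997 + \left(103 + 120^{2} - 120\right)\right) + \frac{-3823 + 7097}{15312 + 16337} = \left(-9997 + \left(103 + 14400 - 120\right)\right) + \frac{3274}{31649} = \left(-9997 + 14383\right) + 3274 \cdot \frac{1}{31649} = 4386 + \frac{3274}{31649} = \frac{138815788}{31649}$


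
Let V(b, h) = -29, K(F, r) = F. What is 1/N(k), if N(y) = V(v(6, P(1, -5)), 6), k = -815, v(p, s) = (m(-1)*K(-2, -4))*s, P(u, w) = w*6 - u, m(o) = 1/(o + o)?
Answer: -1/29 ≈ -0.034483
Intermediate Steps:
m(o) = 1/(2*o)
P(u, w) = -u + 6*w (P(u, w) = 6*w - u = -u + 6*w)
v(p, s) = s (v(p, s) = (((1/2)/(-1))*(-2))*s = (((1/2)*(-1))*(-2))*s = (-1/2*(-2))*s = 1*s = s)
N(y) = -29
1/N(k) = 1/(-29) = -1/29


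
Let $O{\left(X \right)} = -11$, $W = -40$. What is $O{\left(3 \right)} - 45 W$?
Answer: $1789$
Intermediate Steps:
$O{\left(3 \right)} - 45 W = -11 - -1800 = -11 + 1800 = 1789$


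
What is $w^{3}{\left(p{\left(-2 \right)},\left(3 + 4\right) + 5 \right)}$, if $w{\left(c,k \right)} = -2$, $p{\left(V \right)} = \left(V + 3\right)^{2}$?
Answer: $-8$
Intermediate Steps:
$p{\left(V \right)} = \left(3 + V\right)^{2}$
$w^{3}{\left(p{\left(-2 \right)},\left(3 + 4\right) + 5 \right)} = \left(-2\right)^{3} = -8$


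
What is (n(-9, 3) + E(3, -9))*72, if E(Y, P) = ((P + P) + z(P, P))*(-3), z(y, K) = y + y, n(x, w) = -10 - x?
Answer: 7704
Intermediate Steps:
z(y, K) = 2*y
E(Y, P) = -12*P (E(Y, P) = ((P + P) + 2*P)*(-3) = (2*P + 2*P)*(-3) = (4*P)*(-3) = -12*P)
(n(-9, 3) + E(3, -9))*72 = ((-10 - 1*(-9)) - 12*(-9))*72 = ((-10 + 9) + 108)*72 = (-1 + 108)*72 = 107*72 = 7704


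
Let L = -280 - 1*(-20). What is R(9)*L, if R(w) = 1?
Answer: -260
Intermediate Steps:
L = -260 (L = -280 + 20 = -260)
R(9)*L = 1*(-260) = -260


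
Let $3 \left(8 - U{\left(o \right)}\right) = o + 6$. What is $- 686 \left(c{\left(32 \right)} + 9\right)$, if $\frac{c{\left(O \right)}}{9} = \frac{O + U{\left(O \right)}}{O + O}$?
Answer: $- \frac{140973}{16} \approx -8810.8$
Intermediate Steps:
$U{\left(o \right)} = 6 - \frac{o}{3}$ ($U{\left(o \right)} = 8 - \frac{o + 6}{3} = 8 - \frac{6 + o}{3} = 8 - \left(2 + \frac{o}{3}\right) = 6 - \frac{o}{3}$)
$c{\left(O \right)} = \frac{9 \left(6 + \frac{2 O}{3}\right)}{2 O}$ ($c{\left(O \right)} = 9 \frac{O - \left(-6 + \frac{O}{3}\right)}{O + O} = 9 \frac{6 + \frac{2 O}{3}}{2 O} = \frac{9 \left(6 + \frac{2 O}{3}\right)}{2 O}$)
$- 686 \left(c{\left(32 \right)} + 9\right) = - 686 \left(\left(3 + \frac{27}{32}\right) + 9\right) = - 686 \left(\frac{123}{32} + 9\right) = \left(-686\right) \frac{411}{32} = - \frac{140973}{16}$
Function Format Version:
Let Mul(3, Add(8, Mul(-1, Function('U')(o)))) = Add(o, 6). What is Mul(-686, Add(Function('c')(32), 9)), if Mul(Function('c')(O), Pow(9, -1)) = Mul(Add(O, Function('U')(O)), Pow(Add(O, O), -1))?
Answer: Rational(-140973, 16) ≈ -8810.8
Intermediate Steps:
Function('U')(o) = Add(6, Mul(Rational(-1, 3), o)) (Function('U')(o) = Add(8, Mul(Rational(-1, 3), Add(o, 6))) = Add(8, Mul(Rational(-1, 3), Add(6, o))) = Add(8, Add(-2, Mul(Rational(-1, 3), o))) = Add(6, Mul(Rational(-1, 3), o)))
Function('c')(O) = Mul(Rational(9, 2), Pow(O, -1), Add(6, Mul(Rational(2, 3), O))) (Function('c')(O) = Mul(9, Mul(Add(O, Add(6, Mul(Rational(-1, 3), O))), Pow(Add(O, O), -1))) = Mul(9, Mul(Add(6, Mul(Rational(2, 3), O)), Pow(Mul(2, O), -1))) = Mul(9, Mul(Add(6, Mul(Rational(2, 3), O)), Mul(Rational(1, 2), Pow(O, -1)))) = Mul(9, Mul(Rational(1, 2), Pow(O, -1), Add(6, Mul(Rational(2, 3), O)))) = Mul(Rational(9, 2), Pow(O, -1), Add(6, Mul(Rational(2, 3), O))))
Mul(-686, Add(Function('c')(32), 9)) = Mul(-686, Add(Add(3, Mul(27, Pow(32, -1))), 9)) = Mul(-686, Add(Add(3, Mul(27, Rational(1, 32))), 9)) = Mul(-686, Add(Add(3, Rational(27, 32)), 9)) = Mul(-686, Add(Rational(123, 32), 9)) = Mul(-686, Rational(411, 32)) = Rational(-140973, 16)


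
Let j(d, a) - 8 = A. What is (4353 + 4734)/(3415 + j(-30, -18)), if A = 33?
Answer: 3029/1152 ≈ 2.6293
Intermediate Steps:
j(d, a) = 41 (j(d, a) = 8 + 33 = 41)
(4353 + 4734)/(3415 + j(-30, -18)) = (4353 + 4734)/(3415 + 41) = 9087/3456 = 9087*(1/3456) = 3029/1152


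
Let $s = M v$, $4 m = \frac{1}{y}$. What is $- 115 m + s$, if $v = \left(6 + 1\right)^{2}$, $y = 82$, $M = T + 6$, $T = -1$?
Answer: $\frac{80245}{328} \approx 244.65$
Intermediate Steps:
$M = 5$ ($M = -1 + 6 = 5$)
$v = 49$ ($v = 7^{2} = 49$)
$m = \frac{1}{328}$ ($m = \frac{1}{4 \cdot 82} = \frac{1}{4} \cdot \frac{1}{82} = \frac{1}{328} \approx 0.0030488$)
$s = 245$ ($s = 5 \cdot 49 = 245$)
$- 115 m + s = \left(-115\right) \frac{1}{328} + 245 = - \frac{115}{328} + 245 = \frac{80245}{328}$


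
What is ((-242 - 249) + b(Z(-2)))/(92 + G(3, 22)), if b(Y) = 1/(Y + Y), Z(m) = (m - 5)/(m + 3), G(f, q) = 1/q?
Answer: -3025/567 ≈ -5.3351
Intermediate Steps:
Z(m) = (-5 + m)/(3 + m)
b(Y) = 1/(2*Y)
((-242 - 249) + b(Z(-2)))/(92 + G(3, 22)) = ((-242 - 249) + 1/(2*(((-5 - 2)/(3 - 2)))))/(92 + 1/22) = (-491 + 1/(2*((-7/1))))/(92 + 1/22) = (-491 + 1/(2*((1*(-7)))))/(2025/22) = (-491 + (½)/(-7))*(22/2025) = (-491 + (½)*(-⅐))*(22/2025) = (-491 - 1/14)*(22/2025) = -6875/14*22/2025 = -3025/567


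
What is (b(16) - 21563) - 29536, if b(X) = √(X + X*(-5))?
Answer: -51099 + 8*I ≈ -51099.0 + 8.0*I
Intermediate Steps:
b(X) = 2*√(-X) (b(X) = √(X - 5*X) = √(-4*X) = 2*√(-X))
(b(16) - 21563) - 29536 = (2*√(-1*16) - 21563) - 29536 = (2*√(-16) - 21563) - 29536 = (2*(4*I) - 21563) - 29536 = (8*I - 21563) - 29536 = (-21563 + 8*I) - 29536 = -51099 + 8*I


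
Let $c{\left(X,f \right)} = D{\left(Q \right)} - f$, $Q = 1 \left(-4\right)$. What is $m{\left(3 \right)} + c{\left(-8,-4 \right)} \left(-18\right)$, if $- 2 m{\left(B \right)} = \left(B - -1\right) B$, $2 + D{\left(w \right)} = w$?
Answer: $30$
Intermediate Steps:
$Q = -4$
$D{\left(w \right)} = -2 + w$
$c{\left(X,f \right)} = -6 - f$ ($c{\left(X,f \right)} = \left(-2 - 4\right) - f = -6 - f$)
$m{\left(B \right)} = - \frac{B \left(1 + B\right)}{2}$ ($m{\left(B \right)} = - \frac{\left(B - -1\right) B}{2} = - \frac{\left(B + 1\right) B}{2} = - \frac{\left(1 + B\right) B}{2} = - \frac{B \left(1 + B\right)}{2}$)
$m{\left(3 \right)} + c{\left(-8,-4 \right)} \left(-18\right) = \left(- \frac{1}{2}\right) 3 \left(1 + 3\right) + \left(-6 - -4\right) \left(-18\right) = \left(- \frac{1}{2}\right) 3 \cdot 4 + \left(-6 + 4\right) \left(-18\right) = -6 - -36 = -6 + 36 = 30$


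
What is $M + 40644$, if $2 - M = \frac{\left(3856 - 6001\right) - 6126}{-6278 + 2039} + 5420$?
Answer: $\frac{16590527}{471} \approx 35224.0$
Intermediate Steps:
$M = - \frac{2552797}{471}$ ($M = 2 - \left(\frac{\left(3856 - 6001\right) - 6126}{-6278 + 2039} + 5420\right) = 2 - \left(\frac{-2145 - 6126}{-4239} + 5420\right) = 2 - \left(\left(-8271\right) \left(- \frac{1}{4239}\right) + 5420\right) = 2 - \left(\frac{919}{471} + 5420\right) = 2 - \frac{2553739}{471} = - \frac{2552797}{471} \approx -5420.0$)
$M + 40644 = - \frac{2552797}{471} + 40644 = \frac{16590527}{471}$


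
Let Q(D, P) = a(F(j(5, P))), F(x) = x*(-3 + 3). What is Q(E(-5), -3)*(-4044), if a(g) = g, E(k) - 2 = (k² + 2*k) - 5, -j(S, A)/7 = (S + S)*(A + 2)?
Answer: 0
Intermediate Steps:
j(S, A) = -14*S*(2 + A) (j(S, A) = -7*(S + S)*(A + 2) = -7*2*S*(2 + A) = -14*S*(2 + A))
E(k) = -3 + k² + 2*k (E(k) = 2 + ((k² + 2*k) - 5) = 2 + (-5 + k² + 2*k) = -3 + k² + 2*k)
F(x) = 0 (F(x) = x*0 = 0)
Q(D, P) = 0
Q(E(-5), -3)*(-4044) = 0*(-4044) = 0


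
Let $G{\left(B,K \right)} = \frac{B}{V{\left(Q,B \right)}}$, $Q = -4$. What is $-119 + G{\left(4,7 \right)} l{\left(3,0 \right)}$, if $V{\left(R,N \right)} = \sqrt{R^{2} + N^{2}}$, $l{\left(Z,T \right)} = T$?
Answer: $-119$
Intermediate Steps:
$V{\left(R,N \right)} = \sqrt{N^{2} + R^{2}}$
$G{\left(B,K \right)} = \frac{B}{\sqrt{16 + B^{2}}}$ ($G{\left(B,K \right)} = \frac{B}{\sqrt{B^{2} + \left(-4\right)^{2}}} = \frac{B}{\sqrt{B^{2} + 16}} = \frac{B}{\sqrt{16 + B^{2}}}$)
$-119 + G{\left(4,7 \right)} l{\left(3,0 \right)} = -119 + \frac{4}{\sqrt{16 + 4^{2}}} \cdot 0 = -119 + \frac{4}{\sqrt{16 + 16}} \cdot 0 = -119 + \frac{4}{4 \sqrt{2}} \cdot 0 = -119 + 4 \frac{\sqrt{2}}{8} \cdot 0 = -119 + \frac{\sqrt{2}}{2} \cdot 0 = -119 + 0 = -119$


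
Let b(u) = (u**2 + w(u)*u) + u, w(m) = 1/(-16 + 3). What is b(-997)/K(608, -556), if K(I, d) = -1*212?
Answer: -12910153/2756 ≈ -4684.4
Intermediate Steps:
K(I, d) = -212
w(m) = -1/13 (w(m) = 1/(-13) = -1/13)
b(u) = u**2 + 12*u/13 (b(u) = (u**2 - u/13) + u = u**2 + 12*u/13)
b(-997)/K(608, -556) = ((1/13)*(-997)*(12 + 13*(-997)))/(-212) = ((1/13)*(-997)*(12 - 12961))*(-1/212) = ((1/13)*(-997)*(-12949))*(-1/212) = (12910153/13)*(-1/212) = -12910153/2756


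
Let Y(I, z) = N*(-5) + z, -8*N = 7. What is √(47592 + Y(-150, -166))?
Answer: √758886/4 ≈ 217.79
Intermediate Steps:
N = -7/8 (N = -⅛*7 = -7/8 ≈ -0.87500)
Y(I, z) = 35/8 + z (Y(I, z) = -7/8*(-5) + z = 35/8 + z)
√(47592 + Y(-150, -166)) = √(47592 + (35/8 - 166)) = √(47592 - 1293/8) = √(379443/8) = √758886/4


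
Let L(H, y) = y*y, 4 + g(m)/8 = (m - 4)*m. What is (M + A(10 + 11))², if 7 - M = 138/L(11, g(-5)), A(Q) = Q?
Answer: 2268358295449/2893579264 ≈ 783.93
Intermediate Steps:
g(m) = -32 + 8*m*(-4 + m) (g(m) = -32 + 8*((m - 4)*m) = -32 + 8*((-4 + m)*m) = -32 + 8*(m*(-4 + m)) = -32 + 8*m*(-4 + m))
L(H, y) = y²
M = 376475/53792 (M = 7 - 138/((-32 - 32*(-5) + 8*(-5)²)²) = 7 - 138/((-32 + 160 + 8*25)²) = 7 - 138/((-32 + 160 + 200)²) = 7 - 138/(328²) = 7 - 138/107584 = 7 - 1*69/53792 = 7 - 69/53792 = 376475/53792 ≈ 6.9987)
(M + A(10 + 11))² = (376475/53792 + (10 + 11))² = (376475/53792 + 21)² = (1506107/53792)² = 2268358295449/2893579264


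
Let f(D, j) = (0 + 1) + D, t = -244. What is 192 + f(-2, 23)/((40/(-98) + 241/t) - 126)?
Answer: 292455796/1523145 ≈ 192.01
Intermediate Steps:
f(D, j) = 1 + D
192 + f(-2, 23)/((40/(-98) + 241/t) - 126) = 192 + (1 - 2)/((40/(-98) + 241/(-244)) - 126) = 192 - 1/((40*(-1/98) + 241*(-1/244)) - 126) = 192 - 1/((-20/49 - 241/244) - 126) = 192 - 1/(-16689/11956 - 126) = 192 - 1/(-1523145/11956) = 192 - 11956/1523145*(-1) = 192 + 11956/1523145 = 292455796/1523145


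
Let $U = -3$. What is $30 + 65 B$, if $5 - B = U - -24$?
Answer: $-1010$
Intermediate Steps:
$B = -16$ ($B = 5 - \left(-3 - -24\right) = 5 - \left(-3 + 24\right) = 5 - 21 = -16$)
$30 + 65 B = 30 + 65 \left(-16\right) = 30 - 1040 = -1010$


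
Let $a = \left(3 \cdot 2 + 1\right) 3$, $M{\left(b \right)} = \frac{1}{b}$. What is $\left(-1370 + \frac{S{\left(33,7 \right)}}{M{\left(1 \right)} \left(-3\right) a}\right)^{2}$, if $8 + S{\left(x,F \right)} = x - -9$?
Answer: $\frac{7455286336}{3969} \approx 1.8784 \cdot 10^{6}$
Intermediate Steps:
$S{\left(x,F \right)} = 1 + x$ ($S{\left(x,F \right)} = -8 + \left(x - -9\right) = -8 + \left(x + 9\right) = -8 + \left(9 + x\right) = 1 + x$)
$a = 21$ ($a = \left(6 + 1\right) 3 = 7 \cdot 3 = 21$)
$\left(-1370 + \frac{S{\left(33,7 \right)}}{M{\left(1 \right)} \left(-3\right) a}\right)^{2} = \left(-1370 + \frac{1 + 33}{1^{-1} \left(-3\right) 21}\right)^{2} = \left(-1370 + \frac{34}{1 \left(-3\right) 21}\right)^{2} = \left(-1370 + \frac{34}{\left(-3\right) 21}\right)^{2} = \left(-1370 + \frac{34}{-63}\right)^{2} = \left(-1370 + 34 \left(- \frac{1}{63}\right)\right)^{2} = \left(-1370 - \frac{34}{63}\right)^{2} = \left(- \frac{86344}{63}\right)^{2} = \frac{7455286336}{3969}$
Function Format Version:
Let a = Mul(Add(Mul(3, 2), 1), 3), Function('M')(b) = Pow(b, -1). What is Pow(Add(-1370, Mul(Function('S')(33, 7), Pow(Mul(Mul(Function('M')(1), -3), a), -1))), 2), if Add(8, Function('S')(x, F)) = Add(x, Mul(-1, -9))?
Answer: Rational(7455286336, 3969) ≈ 1.8784e+6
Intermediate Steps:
Function('S')(x, F) = Add(1, x) (Function('S')(x, F) = Add(-8, Add(x, Mul(-1, -9))) = Add(-8, Add(x, 9)) = Add(-8, Add(9, x)) = Add(1, x))
a = 21 (a = Mul(Add(6, 1), 3) = Mul(7, 3) = 21)
Pow(Add(-1370, Mul(Function('S')(33, 7), Pow(Mul(Mul(Function('M')(1), -3), a), -1))), 2) = Pow(Add(-1370, Mul(Add(1, 33), Pow(Mul(Mul(Pow(1, -1), -3), 21), -1))), 2) = Pow(Add(-1370, Mul(34, Pow(Mul(Mul(1, -3), 21), -1))), 2) = Pow(Add(-1370, Mul(34, Pow(Mul(-3, 21), -1))), 2) = Pow(Add(-1370, Mul(34, Pow(-63, -1))), 2) = Pow(Add(-1370, Mul(34, Rational(-1, 63))), 2) = Pow(Add(-1370, Rational(-34, 63)), 2) = Pow(Rational(-86344, 63), 2) = Rational(7455286336, 3969)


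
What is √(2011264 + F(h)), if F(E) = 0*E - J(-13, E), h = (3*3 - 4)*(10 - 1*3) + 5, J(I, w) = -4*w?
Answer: 4*√125714 ≈ 1418.2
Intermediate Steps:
h = 40 (h = (9 - 4)*(10 - 3) + 5 = 5*7 + 5 = 35 + 5 = 40)
F(E) = 4*E (F(E) = 0*E - (-4)*E = 0 + 4*E = 4*E)
√(2011264 + F(h)) = √(2011264 + 4*40) = √(2011264 + 160) = √2011424 = 4*√125714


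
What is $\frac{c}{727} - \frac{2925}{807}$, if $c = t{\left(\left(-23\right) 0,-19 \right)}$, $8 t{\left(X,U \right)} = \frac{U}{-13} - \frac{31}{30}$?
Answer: $- \frac{2211489077}{610156560} \approx -3.6245$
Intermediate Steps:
$t{\left(X,U \right)} = - \frac{31}{240} - \frac{U}{104}$ ($t{\left(X,U \right)} = \frac{\frac{U}{-13} - \frac{31}{30}}{8} = \frac{U \left(- \frac{1}{13}\right) - \frac{31}{30}}{8} = \frac{- \frac{U}{13} - \frac{31}{30}}{8} = \frac{- \frac{31}{30} - \frac{U}{13}}{8} = - \frac{31}{240} - \frac{U}{104}$)
$c = \frac{167}{3120}$ ($c = - \frac{31}{240} - - \frac{19}{104} = - \frac{31}{240} + \frac{19}{104} = \frac{167}{3120} \approx 0.053526$)
$\frac{c}{727} - \frac{2925}{807} = \frac{167}{3120 \cdot 727} - \frac{2925}{807} = \frac{167}{3120} \cdot \frac{1}{727} - \frac{975}{269} = \frac{167}{2268240} - \frac{975}{269} = - \frac{2211489077}{610156560}$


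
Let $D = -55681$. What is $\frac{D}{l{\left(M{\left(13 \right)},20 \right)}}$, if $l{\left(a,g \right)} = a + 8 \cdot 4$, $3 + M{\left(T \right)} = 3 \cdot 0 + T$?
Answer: $- \frac{55681}{42} \approx -1325.7$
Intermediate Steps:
$M{\left(T \right)} = -3 + T$ ($M{\left(T \right)} = -3 + \left(3 \cdot 0 + T\right) = -3 + \left(0 + T\right) = -3 + T$)
$l{\left(a,g \right)} = 32 + a$ ($l{\left(a,g \right)} = a + 32 = 32 + a$)
$\frac{D}{l{\left(M{\left(13 \right)},20 \right)}} = - \frac{55681}{32 + \left(-3 + 13\right)} = - \frac{55681}{32 + 10} = - \frac{55681}{42}$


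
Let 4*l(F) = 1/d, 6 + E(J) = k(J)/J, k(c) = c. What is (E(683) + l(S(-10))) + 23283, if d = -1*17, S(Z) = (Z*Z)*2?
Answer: 1582903/68 ≈ 23278.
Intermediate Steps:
S(Z) = 2*Z**2 (S(Z) = Z**2*2 = 2*Z**2)
E(J) = -5 (E(J) = -6 + J/J = -6 + 1 = -5)
d = -17
l(F) = -1/68 (l(F) = (1/4)/(-17) = (1/4)*(-1/17) = -1/68)
(E(683) + l(S(-10))) + 23283 = (-5 - 1/68) + 23283 = -341/68 + 23283 = 1582903/68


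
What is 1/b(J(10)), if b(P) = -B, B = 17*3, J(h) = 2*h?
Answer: -1/51 ≈ -0.019608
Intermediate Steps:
B = 51
b(P) = -51 (b(P) = -1*51 = -51)
1/b(J(10)) = 1/(-51) = -1/51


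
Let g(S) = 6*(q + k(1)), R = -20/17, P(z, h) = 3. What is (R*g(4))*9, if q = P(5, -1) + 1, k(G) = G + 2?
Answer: -7560/17 ≈ -444.71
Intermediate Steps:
k(G) = 2 + G
q = 4 (q = 3 + 1 = 4)
R = -20/17 (R = -20*1/17 = -20/17 ≈ -1.1765)
g(S) = 42 (g(S) = 6*(4 + (2 + 1)) = 6*(4 + 3) = 6*7 = 42)
(R*g(4))*9 = -20/17*42*9 = -840/17*9 = -7560/17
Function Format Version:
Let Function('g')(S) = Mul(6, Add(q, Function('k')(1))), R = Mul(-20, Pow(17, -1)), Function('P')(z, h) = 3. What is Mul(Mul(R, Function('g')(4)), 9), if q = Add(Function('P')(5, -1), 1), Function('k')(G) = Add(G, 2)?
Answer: Rational(-7560, 17) ≈ -444.71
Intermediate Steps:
Function('k')(G) = Add(2, G)
q = 4 (q = Add(3, 1) = 4)
R = Rational(-20, 17) (R = Mul(-20, Rational(1, 17)) = Rational(-20, 17) ≈ -1.1765)
Function('g')(S) = 42 (Function('g')(S) = Mul(6, Add(4, Add(2, 1))) = Mul(6, Add(4, 3)) = Mul(6, 7) = 42)
Mul(Mul(R, Function('g')(4)), 9) = Mul(Mul(Rational(-20, 17), 42), 9) = Mul(Rational(-840, 17), 9) = Rational(-7560, 17)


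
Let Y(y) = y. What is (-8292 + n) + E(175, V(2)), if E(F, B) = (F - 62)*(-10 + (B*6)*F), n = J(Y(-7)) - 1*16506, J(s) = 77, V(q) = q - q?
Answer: -25851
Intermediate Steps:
V(q) = 0
n = -16429 (n = 77 - 1*16506 = 77 - 16506 = -16429)
E(F, B) = (-62 + F)*(-10 + 6*B*F) (E(F, B) = (-62 + F)*(-10 + (6*B)*F) = (-62 + F)*(-10 + 6*B*F))
(-8292 + n) + E(175, V(2)) = (-8292 - 16429) + (620 - 10*175 - 372*0*175 + 6*0*175²) = -24721 + (620 - 1750 + 0 + 6*0*30625) = -24721 + (620 - 1750 + 0 + 0) = -24721 - 1130 = -25851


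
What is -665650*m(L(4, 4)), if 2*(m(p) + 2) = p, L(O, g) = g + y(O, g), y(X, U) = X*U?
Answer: -5325200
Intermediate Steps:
y(X, U) = U*X
L(O, g) = g + O*g (L(O, g) = g + g*O = g + O*g)
m(p) = -2 + p/2
-665650*m(L(4, 4)) = -665650*(-2 + (4*(1 + 4))/2) = -665650*(-2 + (4*5)/2) = -665650*(-2 + (½)*20) = -665650*(-2 + 10) = -665650*8 = -5325200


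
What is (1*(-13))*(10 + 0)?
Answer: -130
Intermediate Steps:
(1*(-13))*(10 + 0) = -13*10 = -130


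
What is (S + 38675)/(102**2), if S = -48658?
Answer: -9983/10404 ≈ -0.95953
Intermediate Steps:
(S + 38675)/(102**2) = (-48658 + 38675)/(102**2) = -9983/10404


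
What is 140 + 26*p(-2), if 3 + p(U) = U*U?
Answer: 166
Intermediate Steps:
p(U) = -3 + U**2 (p(U) = -3 + U*U = -3 + U**2)
140 + 26*p(-2) = 140 + 26*(-3 + (-2)**2) = 140 + 26*(-3 + 4) = 140 + 26*1 = 140 + 26 = 166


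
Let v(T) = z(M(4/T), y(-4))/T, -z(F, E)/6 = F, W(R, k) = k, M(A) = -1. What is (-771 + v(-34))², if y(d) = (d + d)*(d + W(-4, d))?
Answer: 171872100/289 ≈ 5.9471e+5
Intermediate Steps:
y(d) = 4*d² (y(d) = (d + d)*(d + d) = (2*d)*(2*d) = 4*d²)
z(F, E) = -6*F
v(T) = 6/T (v(T) = (-6*(-1))/T = 6/T)
(-771 + v(-34))² = (-771 + 6/(-34))² = (-771 + 6*(-1/34))² = (-771 - 3/17)² = (-13110/17)² = 171872100/289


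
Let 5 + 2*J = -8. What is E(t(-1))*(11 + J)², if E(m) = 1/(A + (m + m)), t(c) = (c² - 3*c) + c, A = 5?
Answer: 81/44 ≈ 1.8409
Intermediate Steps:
J = -13/2 (J = -5/2 + (½)*(-8) = -5/2 - 4 = -13/2 ≈ -6.5000)
t(c) = c² - 2*c
E(m) = 1/(5 + 2*m) (E(m) = 1/(5 + (m + m)) = 1/(5 + 2*m))
E(t(-1))*(11 + J)² = (11 - 13/2)²/(5 + 2*(-(-2 - 1))) = (9/2)²/(5 + 2*(-1*(-3))) = (81/4)/(5 + 2*3) = (81/4)/(5 + 6) = (81/4)/11 = (1/11)*(81/4) = 81/44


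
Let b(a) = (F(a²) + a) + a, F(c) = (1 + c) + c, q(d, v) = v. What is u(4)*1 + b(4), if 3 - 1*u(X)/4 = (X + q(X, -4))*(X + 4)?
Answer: 53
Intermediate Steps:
F(c) = 1 + 2*c
u(X) = 12 - 4*(-4 + X)*(4 + X) (u(X) = 12 - 4*(X - 4)*(X + 4) = 12 - 4*(-4 + X)*(4 + X))
b(a) = 1 + 2*a + 2*a² (b(a) = ((1 + 2*a²) + a) + a = (1 + a + 2*a²) + a = 1 + 2*a + 2*a²)
u(4)*1 + b(4) = (76 - 4*4²)*1 + (1 + 2*4 + 2*4²) = (76 - 4*16)*1 + (1 + 8 + 2*16) = (76 - 64)*1 + (1 + 8 + 32) = 12*1 + 41 = 12 + 41 = 53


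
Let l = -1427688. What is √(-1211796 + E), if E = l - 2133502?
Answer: I*√4772986 ≈ 2184.7*I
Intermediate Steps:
E = -3561190 (E = -1427688 - 2133502 = -3561190)
√(-1211796 + E) = √(-1211796 - 3561190) = √(-4772986) = I*√4772986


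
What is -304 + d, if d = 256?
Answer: -48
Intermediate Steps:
-304 + d = -304 + 256 = -48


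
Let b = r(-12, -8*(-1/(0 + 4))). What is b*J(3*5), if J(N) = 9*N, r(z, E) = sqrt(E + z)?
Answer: 135*I*sqrt(10) ≈ 426.91*I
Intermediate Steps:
b = I*sqrt(10) (b = sqrt(-8*(-1/(0 + 4)) - 12) = sqrt(-8/(4*(-1)) - 12) = sqrt(-8/(-4) - 12) = sqrt(-8*(-1/4) - 12) = sqrt(2 - 12) = sqrt(-10) = I*sqrt(10) ≈ 3.1623*I)
b*J(3*5) = (I*sqrt(10))*(9*(3*5)) = (I*sqrt(10))*(9*15) = (I*sqrt(10))*135 = 135*I*sqrt(10)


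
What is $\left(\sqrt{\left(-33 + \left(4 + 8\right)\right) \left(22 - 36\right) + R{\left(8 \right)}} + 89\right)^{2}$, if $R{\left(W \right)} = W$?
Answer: $\left(89 + \sqrt{302}\right)^{2} \approx 11316.0$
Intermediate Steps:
$\left(\sqrt{\left(-33 + \left(4 + 8\right)\right) \left(22 - 36\right) + R{\left(8 \right)}} + 89\right)^{2} = \left(\sqrt{\left(-33 + \left(4 + 8\right)\right) \left(22 - 36\right) + 8} + 89\right)^{2} = \left(\sqrt{\left(-33 + 12\right) \left(-14\right) + 8} + 89\right)^{2} = \left(\sqrt{\left(-21\right) \left(-14\right) + 8} + 89\right)^{2} = \left(\sqrt{294 + 8} + 89\right)^{2} = \left(\sqrt{302} + 89\right)^{2} = \left(89 + \sqrt{302}\right)^{2}$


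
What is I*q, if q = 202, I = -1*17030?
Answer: -3440060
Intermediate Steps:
I = -17030
I*q = -17030*202 = -3440060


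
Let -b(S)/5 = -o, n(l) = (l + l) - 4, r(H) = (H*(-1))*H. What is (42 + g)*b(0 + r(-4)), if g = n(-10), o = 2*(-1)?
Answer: -180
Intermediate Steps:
r(H) = -H**2 (r(H) = (-H)*H = -H**2)
o = -2
n(l) = -4 + 2*l (n(l) = 2*l - 4 = -4 + 2*l)
g = -24 (g = -4 + 2*(-10) = -4 - 20 = -24)
b(S) = -10 (b(S) = -(-5)*(-2) = -5*2 = -10)
(42 + g)*b(0 + r(-4)) = (42 - 24)*(-10) = 18*(-10) = -180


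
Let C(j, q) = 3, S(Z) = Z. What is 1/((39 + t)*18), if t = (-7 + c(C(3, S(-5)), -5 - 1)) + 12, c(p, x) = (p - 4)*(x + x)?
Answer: 1/1008 ≈ 0.00099206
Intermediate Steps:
c(p, x) = 2*x*(-4 + p) (c(p, x) = (-4 + p)*(2*x) = 2*x*(-4 + p))
t = 17 (t = (-7 + 2*(-5 - 1)*(-4 + 3)) + 12 = (-7 + 2*(-6)*(-1)) + 12 = (-7 + 12) + 12 = 5 + 12 = 17)
1/((39 + t)*18) = 1/((39 + 17)*18) = 1/(56*18) = 1/1008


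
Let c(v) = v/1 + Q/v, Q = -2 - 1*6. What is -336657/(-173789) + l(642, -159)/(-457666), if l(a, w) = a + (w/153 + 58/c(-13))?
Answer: 16418362049491/8481570202182 ≈ 1.9358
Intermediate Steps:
Q = -8 (Q = -2 - 6 = -8)
c(v) = v - 8/v (c(v) = v/1 - 8/v = v*1 - 8/v = v - 8/v)
l(a, w) = -754/161 + a + w/153 (l(a, w) = a + (w/153 + 58/(-13 - 8/(-13))) = a + (w*(1/153) + 58/(-13 - 8*(-1/13))) = a + (w/153 + 58/(-13 + 8/13)) = a + (w/153 + 58/(-161/13)) = a + (w/153 + 58*(-13/161)) = a + (w/153 - 754/161) = a + (-754/161 + w/153) = -754/161 + a + w/153)
-336657/(-173789) + l(642, -159)/(-457666) = -336657/(-173789) + (-754/161 + 642 + (1/153)*(-159))/(-457666) = -336657*(-1/173789) + (-754/161 + 642 - 53/51)*(-1/457666) = 336657/173789 + (5224475/8211)*(-1/457666) = 336657/173789 - 5224475/3757895526 = 16418362049491/8481570202182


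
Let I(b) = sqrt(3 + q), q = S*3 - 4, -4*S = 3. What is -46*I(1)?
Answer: -23*I*sqrt(13) ≈ -82.928*I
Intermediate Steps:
S = -3/4 (S = -1/4*3 = -3/4 ≈ -0.75000)
q = -25/4 (q = -3/4*3 - 4 = -9/4 - 4 = -25/4 ≈ -6.2500)
I(b) = I*sqrt(13)/2 (I(b) = sqrt(3 - 25/4) = sqrt(-13/4) = I*sqrt(13)/2)
-46*I(1) = -23*I*sqrt(13)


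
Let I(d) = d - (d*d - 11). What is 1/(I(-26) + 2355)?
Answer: 1/1664 ≈ 0.00060096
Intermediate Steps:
I(d) = 11 + d - d**2 (I(d) = d - (d**2 - 11) = d - (-11 + d**2) = d + (11 - d**2) = 11 + d - d**2)
1/(I(-26) + 2355) = 1/((11 - 26 - 1*(-26)**2) + 2355) = 1/((11 - 26 - 1*676) + 2355) = 1/((11 - 26 - 676) + 2355) = 1/(-691 + 2355) = 1/1664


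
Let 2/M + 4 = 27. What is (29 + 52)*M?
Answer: 162/23 ≈ 7.0435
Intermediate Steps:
M = 2/23 (M = 2/(-4 + 27) = 2/23 ≈ 0.086957)
(29 + 52)*M = (29 + 52)*(2/23) = 81*(2/23) = 162/23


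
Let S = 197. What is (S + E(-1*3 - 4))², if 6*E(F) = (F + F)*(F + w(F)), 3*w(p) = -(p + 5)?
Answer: 3632836/81 ≈ 44850.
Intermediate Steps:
w(p) = -5/3 - p/3 (w(p) = (-(p + 5))/3 = (-(5 + p))/3 = (-5 - p)/3 = -5/3 - p/3)
E(F) = F*(-5/3 + 2*F/3)/3 (E(F) = ((F + F)*(F + (-5/3 - F/3)))/6 = ((2*F)*(-5/3 + 2*F/3))/6 = (2*F*(-5/3 + 2*F/3))/6 = F*(-5/3 + 2*F/3)/3)
(S + E(-1*3 - 4))² = (197 + (-1*3 - 4)*(-5 + 2*(-1*3 - 4))/9)² = (197 + (-3 - 4)*(-5 + 2*(-3 - 4))/9)² = (197 + (⅑)*(-7)*(-5 + 2*(-7)))² = (197 + (⅑)*(-7)*(-5 - 14))² = (197 + (⅑)*(-7)*(-19))² = (197 + 133/9)² = (1906/9)² = 3632836/81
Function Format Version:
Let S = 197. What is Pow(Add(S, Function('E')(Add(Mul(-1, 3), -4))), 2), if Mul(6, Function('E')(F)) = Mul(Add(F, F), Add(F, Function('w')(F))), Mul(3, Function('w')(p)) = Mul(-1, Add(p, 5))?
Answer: Rational(3632836, 81) ≈ 44850.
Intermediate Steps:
Function('w')(p) = Add(Rational(-5, 3), Mul(Rational(-1, 3), p)) (Function('w')(p) = Mul(Rational(1, 3), Mul(-1, Add(p, 5))) = Mul(Rational(1, 3), Mul(-1, Add(5, p))) = Mul(Rational(1, 3), Add(-5, Mul(-1, p))) = Add(Rational(-5, 3), Mul(Rational(-1, 3), p)))
Function('E')(F) = Mul(Rational(1, 3), F, Add(Rational(-5, 3), Mul(Rational(2, 3), F))) (Function('E')(F) = Mul(Rational(1, 6), Mul(Add(F, F), Add(F, Add(Rational(-5, 3), Mul(Rational(-1, 3), F))))) = Mul(Rational(1, 6), Mul(Mul(2, F), Add(Rational(-5, 3), Mul(Rational(2, 3), F)))) = Mul(Rational(1, 6), Mul(2, F, Add(Rational(-5, 3), Mul(Rational(2, 3), F)))) = Mul(Rational(1, 3), F, Add(Rational(-5, 3), Mul(Rational(2, 3), F))))
Pow(Add(S, Function('E')(Add(Mul(-1, 3), -4))), 2) = Pow(Add(197, Mul(Rational(1, 9), Add(Mul(-1, 3), -4), Add(-5, Mul(2, Add(Mul(-1, 3), -4))))), 2) = Pow(Add(197, Mul(Rational(1, 9), Add(-3, -4), Add(-5, Mul(2, Add(-3, -4))))), 2) = Pow(Add(197, Mul(Rational(1, 9), -7, Add(-5, Mul(2, -7)))), 2) = Pow(Add(197, Mul(Rational(1, 9), -7, Add(-5, -14))), 2) = Pow(Add(197, Mul(Rational(1, 9), -7, -19)), 2) = Pow(Add(197, Rational(133, 9)), 2) = Pow(Rational(1906, 9), 2) = Rational(3632836, 81)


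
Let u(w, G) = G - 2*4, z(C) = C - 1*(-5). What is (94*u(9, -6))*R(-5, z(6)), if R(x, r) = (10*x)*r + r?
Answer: 709324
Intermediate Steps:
z(C) = 5 + C (z(C) = C + 5 = 5 + C)
u(w, G) = -8 + G (u(w, G) = G - 8 = -8 + G)
R(x, r) = r + 10*r*x (R(x, r) = 10*r*x + r = r + 10*r*x)
(94*u(9, -6))*R(-5, z(6)) = (94*(-8 - 6))*((5 + 6)*(1 + 10*(-5))) = (94*(-14))*(11*(1 - 50)) = -14476*(-49) = -1316*(-539) = 709324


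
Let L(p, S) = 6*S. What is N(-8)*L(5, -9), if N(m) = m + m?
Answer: 864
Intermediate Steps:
N(m) = 2*m
N(-8)*L(5, -9) = (2*(-8))*(6*(-9)) = -16*(-54) = 864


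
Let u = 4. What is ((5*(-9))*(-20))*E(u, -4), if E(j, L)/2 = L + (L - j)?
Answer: -21600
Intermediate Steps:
E(j, L) = -2*j + 4*L (E(j, L) = 2*(L + (L - j)) = 2*(-j + 2*L) = -2*j + 4*L)
((5*(-9))*(-20))*E(u, -4) = ((5*(-9))*(-20))*(-2*4 + 4*(-4)) = (-45*(-20))*(-8 - 16) = 900*(-24) = -21600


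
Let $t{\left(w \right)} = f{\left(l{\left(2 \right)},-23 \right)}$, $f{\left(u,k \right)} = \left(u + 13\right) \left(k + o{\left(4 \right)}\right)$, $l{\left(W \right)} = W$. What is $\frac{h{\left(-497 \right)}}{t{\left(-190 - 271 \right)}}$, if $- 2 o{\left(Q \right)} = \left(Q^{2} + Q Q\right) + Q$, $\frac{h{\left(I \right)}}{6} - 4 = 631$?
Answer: $- \frac{254}{41} \approx -6.1951$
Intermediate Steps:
$h{\left(I \right)} = 3810$ ($h{\left(I \right)} = 24 + 6 \cdot 631 = 24 + 3786 = 3810$)
$o{\left(Q \right)} = - Q^{2} - \frac{Q}{2}$ ($o{\left(Q \right)} = - \frac{\left(Q^{2} + Q Q\right) + Q}{2} = - \frac{\left(Q^{2} + Q^{2}\right) + Q}{2} = - \frac{2 Q^{2} + Q}{2} = - \frac{Q + 2 Q^{2}}{2} = - Q^{2} - \frac{Q}{2}$)
$f{\left(u,k \right)} = \left(-18 + k\right) \left(13 + u\right)$ ($f{\left(u,k \right)} = \left(u + 13\right) \left(k - 4 \left(\frac{1}{2} + 4\right)\right) = \left(13 + u\right) \left(k - 4 \cdot \frac{9}{2}\right) = \left(13 + u\right) \left(k - 18\right) = \left(13 + u\right) \left(-18 + k\right) = \left(-18 + k\right) \left(13 + u\right)$)
$t{\left(w \right)} = -615$ ($t{\left(w \right)} = -234 - 36 + 13 \left(-23\right) - 46 = -234 - 36 - 299 - 46 = -615$)
$\frac{h{\left(-497 \right)}}{t{\left(-190 - 271 \right)}} = \frac{3810}{-615} = 3810 \left(- \frac{1}{615}\right) = - \frac{254}{41}$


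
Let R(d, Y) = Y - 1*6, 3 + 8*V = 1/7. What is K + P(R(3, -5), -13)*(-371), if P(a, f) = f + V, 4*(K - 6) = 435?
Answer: 20281/4 ≈ 5070.3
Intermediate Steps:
K = 459/4 (K = 6 + (¼)*435 = 6 + 435/4 = 459/4 ≈ 114.75)
V = -5/14 (V = -3/8 + (⅛)/7 = -3/8 + (⅛)*(⅐) = -3/8 + 1/56 = -5/14 ≈ -0.35714)
R(d, Y) = -6 + Y (R(d, Y) = Y - 6 = -6 + Y)
P(a, f) = -5/14 + f (P(a, f) = f - 5/14 = -5/14 + f)
K + P(R(3, -5), -13)*(-371) = 459/4 + (-5/14 - 13)*(-371) = 459/4 - 187/14*(-371) = 459/4 + 9911/2 = 20281/4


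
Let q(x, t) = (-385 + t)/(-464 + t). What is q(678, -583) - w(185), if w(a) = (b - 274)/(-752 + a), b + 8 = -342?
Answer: -11608/65961 ≈ -0.17598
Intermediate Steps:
b = -350 (b = -8 - 342 = -350)
w(a) = -624/(-752 + a) (w(a) = (-350 - 274)/(-752 + a) = -624/(-752 + a))
q(x, t) = (-385 + t)/(-464 + t)
q(678, -583) - w(185) = (-385 - 583)/(-464 - 583) - (-624)/(-752 + 185) = -968/(-1047) - (-624)/(-567) = -1/1047*(-968) - (-624)*(-1)/567 = 968/1047 - 1*208/189 = 968/1047 - 208/189 = -11608/65961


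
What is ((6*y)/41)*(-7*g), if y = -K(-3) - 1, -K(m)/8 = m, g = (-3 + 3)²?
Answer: 0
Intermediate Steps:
g = 0 (g = 0² = 0)
K(m) = -8*m
y = -25 (y = -(-8)*(-3) - 1 = -1*24 - 1 = -24 - 1 = -25)
((6*y)/41)*(-7*g) = ((6*(-25))/41)*(-7*0) = -150*1/41*0 = -150/41*0 = 0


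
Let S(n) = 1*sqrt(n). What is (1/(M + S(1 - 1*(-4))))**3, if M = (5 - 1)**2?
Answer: (16 + sqrt(5))**(-3) ≈ 0.00016489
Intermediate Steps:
S(n) = sqrt(n)
M = 16 (M = 4**2 = 16)
(1/(M + S(1 - 1*(-4))))**3 = (1/(16 + sqrt(1 - 1*(-4))))**3 = (1/(16 + sqrt(1 + 4)))**3 = (1/(16 + sqrt(5)))**3 = (16 + sqrt(5))**(-3)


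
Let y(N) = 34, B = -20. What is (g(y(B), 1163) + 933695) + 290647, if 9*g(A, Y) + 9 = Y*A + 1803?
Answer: 11060414/9 ≈ 1.2289e+6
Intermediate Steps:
g(A, Y) = 598/3 + A*Y/9 (g(A, Y) = -1 + (Y*A + 1803)/9 = -1 + (A*Y + 1803)/9 = -1 + (1803 + A*Y)/9 = -1 + (601/3 + A*Y/9) = 598/3 + A*Y/9)
(g(y(B), 1163) + 933695) + 290647 = ((598/3 + (⅑)*34*1163) + 933695) + 290647 = ((598/3 + 39542/9) + 933695) + 290647 = (41336/9 + 933695) + 290647 = 8444591/9 + 290647 = 11060414/9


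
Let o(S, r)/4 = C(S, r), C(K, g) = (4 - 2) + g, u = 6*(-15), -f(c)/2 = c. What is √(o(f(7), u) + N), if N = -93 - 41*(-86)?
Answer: √3081 ≈ 55.507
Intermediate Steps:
f(c) = -2*c
u = -90
C(K, g) = 2 + g
N = 3433 (N = -93 + 3526 = 3433)
o(S, r) = 8 + 4*r (o(S, r) = 4*(2 + r) = 8 + 4*r)
√(o(f(7), u) + N) = √((8 + 4*(-90)) + 3433) = √((8 - 360) + 3433) = √(-352 + 3433) = √3081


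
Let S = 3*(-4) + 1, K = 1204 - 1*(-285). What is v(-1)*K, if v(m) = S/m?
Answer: 16379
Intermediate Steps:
K = 1489 (K = 1204 + 285 = 1489)
S = -11 (S = -12 + 1 = -11)
v(m) = -11/m
v(-1)*K = -11/(-1)*1489 = -11*(-1)*1489 = 11*1489 = 16379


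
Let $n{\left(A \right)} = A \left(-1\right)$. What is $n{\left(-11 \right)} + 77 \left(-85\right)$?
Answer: $-6534$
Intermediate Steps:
$n{\left(A \right)} = - A$
$n{\left(-11 \right)} + 77 \left(-85\right) = \left(-1\right) \left(-11\right) + 77 \left(-85\right) = 11 - 6545 = -6534$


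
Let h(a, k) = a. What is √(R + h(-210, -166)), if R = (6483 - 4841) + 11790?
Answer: √13222 ≈ 114.99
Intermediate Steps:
R = 13432 (R = 1642 + 11790 = 13432)
√(R + h(-210, -166)) = √(13432 - 210) = √13222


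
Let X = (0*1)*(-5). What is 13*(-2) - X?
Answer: -26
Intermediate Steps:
X = 0 (X = 0*(-5) = 0)
13*(-2) - X = 13*(-2) - 1*0 = -26 + 0 = -26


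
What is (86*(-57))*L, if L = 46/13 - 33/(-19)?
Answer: -336174/13 ≈ -25860.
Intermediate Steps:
L = 1303/247 (L = 46*(1/13) - 33*(-1/19) = 46/13 + 33/19 = 1303/247 ≈ 5.2753)
(86*(-57))*L = (86*(-57))*(1303/247) = -4902*1303/247 = -336174/13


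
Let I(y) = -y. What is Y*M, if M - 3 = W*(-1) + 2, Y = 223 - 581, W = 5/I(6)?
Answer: -6265/3 ≈ -2088.3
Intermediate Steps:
W = -⅚ (W = 5/((-1*6)) = 5/(-6) = 5*(-⅙) = -⅚ ≈ -0.83333)
Y = -358
M = 35/6 (M = 3 + (-⅚*(-1) + 2) = 3 + (⅚ + 2) = 3 + 17/6 = 35/6 ≈ 5.8333)
Y*M = -358*35/6 = -6265/3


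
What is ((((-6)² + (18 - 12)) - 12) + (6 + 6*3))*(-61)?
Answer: -3294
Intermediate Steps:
((((-6)² + (18 - 12)) - 12) + (6 + 6*3))*(-61) = (((36 + 6) - 12) + (6 + 18))*(-61) = ((42 - 12) + 24)*(-61) = (30 + 24)*(-61) = 54*(-61) = -3294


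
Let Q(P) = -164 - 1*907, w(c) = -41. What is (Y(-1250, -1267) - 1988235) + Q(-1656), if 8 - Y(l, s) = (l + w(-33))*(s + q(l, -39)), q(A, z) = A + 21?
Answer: -5211634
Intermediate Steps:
q(A, z) = 21 + A
Q(P) = -1071 (Q(P) = -164 - 907 = -1071)
Y(l, s) = 8 - (-41 + l)*(21 + l + s) (Y(l, s) = 8 - (l - 41)*(s + (21 + l)) = 8 - (-41 + l)*(21 + l + s))
(Y(-1250, -1267) - 1988235) + Q(-1656) = ((869 - 1*(-1250)² + 20*(-1250) + 41*(-1267) - 1*(-1250)*(-1267)) - 1988235) - 1071 = ((869 - 1*1562500 - 25000 - 51947 - 1583750) - 1988235) - 1071 = ((869 - 1562500 - 25000 - 51947 - 1583750) - 1988235) - 1071 = (-3222328 - 1988235) - 1071 = -5210563 - 1071 = -5211634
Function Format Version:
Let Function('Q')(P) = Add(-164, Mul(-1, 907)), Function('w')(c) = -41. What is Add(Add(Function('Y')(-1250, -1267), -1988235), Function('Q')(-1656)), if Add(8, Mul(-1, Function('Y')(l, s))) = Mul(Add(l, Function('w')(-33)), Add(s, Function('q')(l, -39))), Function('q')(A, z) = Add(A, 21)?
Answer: -5211634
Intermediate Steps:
Function('q')(A, z) = Add(21, A)
Function('Q')(P) = -1071 (Function('Q')(P) = Add(-164, -907) = -1071)
Function('Y')(l, s) = Add(8, Mul(-1, Add(-41, l), Add(21, l, s))) (Function('Y')(l, s) = Add(8, Mul(-1, Mul(Add(l, -41), Add(s, Add(21, l))))) = Add(8, Mul(-1, Mul(Add(-41, l), Add(21, l, s)))) = Add(8, Mul(-1, Add(-41, l), Add(21, l, s))))
Add(Add(Function('Y')(-1250, -1267), -1988235), Function('Q')(-1656)) = Add(Add(Add(869, Mul(-1, Pow(-1250, 2)), Mul(20, -1250), Mul(41, -1267), Mul(-1, -1250, -1267)), -1988235), -1071) = Add(Add(Add(869, Mul(-1, 1562500), -25000, -51947, -1583750), -1988235), -1071) = Add(Add(Add(869, -1562500, -25000, -51947, -1583750), -1988235), -1071) = Add(Add(-3222328, -1988235), -1071) = Add(-5210563, -1071) = -5211634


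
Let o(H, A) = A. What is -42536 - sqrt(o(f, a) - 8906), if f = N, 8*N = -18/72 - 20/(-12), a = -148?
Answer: -42536 - 3*I*sqrt(1006) ≈ -42536.0 - 95.152*I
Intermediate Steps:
N = 17/96 (N = (-18/72 - 20/(-12))/8 = (-18*1/72 - 20*(-1/12))/8 = (-1/4 + 5/3)/8 = (1/8)*(17/12) = 17/96 ≈ 0.17708)
f = 17/96 ≈ 0.17708
-42536 - sqrt(o(f, a) - 8906) = -42536 - sqrt(-148 - 8906) = -42536 - sqrt(-9054) = -42536 - 3*I*sqrt(1006)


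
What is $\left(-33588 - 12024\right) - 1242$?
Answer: $-46854$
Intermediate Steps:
$\left(-33588 - 12024\right) - 1242 = -45612 - 1242 = -46854$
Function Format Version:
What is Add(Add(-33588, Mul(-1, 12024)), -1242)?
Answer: -46854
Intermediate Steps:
Add(Add(-33588, Mul(-1, 12024)), -1242) = Add(Add(-33588, -12024), -1242) = Add(-45612, -1242) = -46854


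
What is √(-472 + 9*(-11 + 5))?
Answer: I*√526 ≈ 22.935*I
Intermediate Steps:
√(-472 + 9*(-11 + 5)) = √(-472 + 9*(-6)) = √(-472 - 54) = √(-526) = I*√526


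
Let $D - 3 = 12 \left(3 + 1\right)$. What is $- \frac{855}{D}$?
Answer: $- \frac{285}{17} \approx -16.765$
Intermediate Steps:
$D = 51$ ($D = 3 + 12 \left(3 + 1\right) = 3 + 12 \cdot 4 = 3 + 48 = 51$)
$- \frac{855}{D} = - \frac{855}{51} = \left(-855\right) \frac{1}{51} = - \frac{285}{17}$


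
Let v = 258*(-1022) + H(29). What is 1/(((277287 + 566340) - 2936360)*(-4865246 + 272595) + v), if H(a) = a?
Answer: 1/9611192041536 ≈ 1.0405e-13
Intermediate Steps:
v = -263647 (v = 258*(-1022) + 29 = -263676 + 29 = -263647)
1/(((277287 + 566340) - 2936360)*(-4865246 + 272595) + v) = 1/(((277287 + 566340) - 2936360)*(-4865246 + 272595) - 263647) = 1/((843627 - 2936360)*(-4592651) - 263647) = 1/(-2092733*(-4592651) - 263647) = 1/(9611192305183 - 263647) = 1/9611192041536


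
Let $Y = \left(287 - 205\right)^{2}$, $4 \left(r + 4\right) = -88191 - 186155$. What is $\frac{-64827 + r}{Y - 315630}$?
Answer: $\frac{266835}{617812} \approx 0.4319$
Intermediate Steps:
$r = - \frac{137181}{2}$ ($r = -4 + \frac{-88191 - 186155}{4} = -4 + \frac{1}{4} \left(-274346\right) = -4 - \frac{137173}{2} = - \frac{137181}{2} \approx -68591.0$)
$Y = 6724$ ($Y = 82^{2} = 6724$)
$\frac{-64827 + r}{Y - 315630} = \frac{-64827 - \frac{137181}{2}}{6724 - 315630} = - \frac{266835}{2 \left(-308906\right)} = \left(- \frac{266835}{2}\right) \left(- \frac{1}{308906}\right) = \frac{266835}{617812}$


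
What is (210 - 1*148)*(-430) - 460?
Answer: -27120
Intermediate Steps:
(210 - 1*148)*(-430) - 460 = (210 - 148)*(-430) - 460 = 62*(-430) - 460 = -26660 - 460 = -27120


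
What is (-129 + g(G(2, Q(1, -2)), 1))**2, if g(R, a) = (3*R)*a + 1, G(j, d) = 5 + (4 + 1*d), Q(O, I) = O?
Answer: 9604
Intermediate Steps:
G(j, d) = 9 + d (G(j, d) = 5 + (4 + d) = 9 + d)
g(R, a) = 1 + 3*R*a (g(R, a) = 3*R*a + 1 = 1 + 3*R*a)
(-129 + g(G(2, Q(1, -2)), 1))**2 = (-129 + (1 + 3*(9 + 1)*1))**2 = (-129 + (1 + 3*10*1))**2 = (-129 + (1 + 30))**2 = (-129 + 31)**2 = (-98)**2 = 9604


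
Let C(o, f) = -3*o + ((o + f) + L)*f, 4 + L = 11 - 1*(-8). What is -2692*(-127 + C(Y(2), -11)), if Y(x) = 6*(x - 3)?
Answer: 234204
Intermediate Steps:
L = 15 (L = -4 + (11 - 1*(-8)) = -4 + (11 + 8) = -4 + 19 = 15)
Y(x) = -18 + 6*x (Y(x) = 6*(-3 + x) = -18 + 6*x)
C(o, f) = -3*o + f*(15 + f + o) (C(o, f) = -3*o + ((o + f) + 15)*f = -3*o + ((f + o) + 15)*f = -3*o + (15 + f + o)*f = -3*o + f*(15 + f + o))
-2692*(-127 + C(Y(2), -11)) = -2692*(-127 + ((-11)² - 3*(-18 + 6*2) + 15*(-11) - 11*(-18 + 6*2))) = -2692*(-127 + (121 - 3*(-18 + 12) - 165 - 11*(-18 + 12))) = -2692*(-127 + (121 - 3*(-6) - 165 - 11*(-6))) = -2692*(-127 + (121 + 18 - 165 + 66)) = -2692*(-127 + 40) = -2692*(-87) = 234204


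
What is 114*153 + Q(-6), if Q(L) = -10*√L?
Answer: 17442 - 10*I*√6 ≈ 17442.0 - 24.495*I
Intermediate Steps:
114*153 + Q(-6) = 114*153 - 10*I*√6 = 17442 - 10*I*√6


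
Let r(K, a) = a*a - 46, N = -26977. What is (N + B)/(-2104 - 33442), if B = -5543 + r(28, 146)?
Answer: 5625/17773 ≈ 0.31649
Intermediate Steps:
r(K, a) = -46 + a² (r(K, a) = a² - 46 = -46 + a²)
B = 15727 (B = -5543 + (-46 + 146²) = -5543 + (-46 + 21316) = -5543 + 21270 = 15727)
(N + B)/(-2104 - 33442) = (-26977 + 15727)/(-2104 - 33442) = -11250/(-35546) = -11250*(-1/35546) = 5625/17773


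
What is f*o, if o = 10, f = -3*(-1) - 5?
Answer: -20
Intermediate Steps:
f = -2 (f = 3 - 5 = -2)
f*o = -2*10 = -20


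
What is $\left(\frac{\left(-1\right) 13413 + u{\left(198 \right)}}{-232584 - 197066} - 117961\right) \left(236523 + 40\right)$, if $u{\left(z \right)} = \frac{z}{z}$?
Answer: $- \frac{5994734731445997}{214825} \approx -2.7905 \cdot 10^{10}$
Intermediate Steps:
$u{\left(z \right)} = 1$
$\left(\frac{\left(-1\right) 13413 + u{\left(198 \right)}}{-232584 - 197066} - 117961\right) \left(236523 + 40\right) = \left(\frac{\left(-1\right) 13413 + 1}{-232584 - 197066} - 117961\right) \left(236523 + 40\right) = \left(\frac{-13413 + 1}{-429650} - 117961\right) 236563 = \left(\left(-13412\right) \left(- \frac{1}{429650}\right) - 117961\right) 236563 = \left(\frac{6706}{214825} - 117961\right) 236563 = \left(- \frac{25340965119}{214825}\right) 236563 = - \frac{5994734731445997}{214825}$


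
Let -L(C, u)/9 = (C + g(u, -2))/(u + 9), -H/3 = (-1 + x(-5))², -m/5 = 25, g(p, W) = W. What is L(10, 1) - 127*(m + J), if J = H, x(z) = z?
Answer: 147919/5 ≈ 29584.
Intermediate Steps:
m = -125 (m = -5*25 = -125)
H = -108 (H = -3*(-1 - 5)² = -3*(-6)² = -3*36 = -108)
J = -108
L(C, u) = -9*(-2 + C)/(9 + u) (L(C, u) = -9*(C - 2)/(u + 9) = -9*(-2 + C)/(9 + u))
L(10, 1) - 127*(m + J) = 9*(2 - 1*10)/(9 + 1) - 127*(-125 - 108) = 9*(2 - 10)/10 - 127*(-233) = 9*(⅒)*(-8) + 29591 = -36/5 + 29591 = 147919/5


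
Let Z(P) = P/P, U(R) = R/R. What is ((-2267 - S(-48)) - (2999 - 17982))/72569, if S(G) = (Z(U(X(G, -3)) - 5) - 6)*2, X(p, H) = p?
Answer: 1818/10367 ≈ 0.17536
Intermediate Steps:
U(R) = 1
Z(P) = 1
S(G) = -10 (S(G) = (1 - 6)*2 = -5*2 = -10)
((-2267 - S(-48)) - (2999 - 17982))/72569 = ((-2267 - 1*(-10)) - (2999 - 17982))/72569 = ((-2267 + 10) - 1*(-14983))*(1/72569) = (-2257 + 14983)*(1/72569) = 12726*(1/72569) = 1818/10367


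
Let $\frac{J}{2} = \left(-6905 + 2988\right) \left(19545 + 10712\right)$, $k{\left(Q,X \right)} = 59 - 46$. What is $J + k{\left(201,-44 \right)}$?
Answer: $-237033325$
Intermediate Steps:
$k{\left(Q,X \right)} = 13$
$J = -237033338$ ($J = 2 \left(-6905 + 2988\right) \left(19545 + 10712\right) = 2 \left(\left(-3917\right) 30257\right) = 2 \left(-118516669\right) = -237033338$)
$J + k{\left(201,-44 \right)} = -237033338 + 13 = -237033325$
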